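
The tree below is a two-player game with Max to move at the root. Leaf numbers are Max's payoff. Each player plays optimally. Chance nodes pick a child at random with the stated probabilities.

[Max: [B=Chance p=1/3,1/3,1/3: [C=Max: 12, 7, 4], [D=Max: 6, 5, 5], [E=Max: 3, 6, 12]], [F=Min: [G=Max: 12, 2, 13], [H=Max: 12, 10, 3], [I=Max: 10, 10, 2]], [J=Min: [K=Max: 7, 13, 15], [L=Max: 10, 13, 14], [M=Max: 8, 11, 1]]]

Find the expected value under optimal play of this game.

C (Max): max(12, 7, 4) = 12
D (Max): max(6, 5, 5) = 6
E (Max): max(3, 6, 12) = 12
B (Chance): 1/3·12 + 1/3·6 + 1/3·12 = 10
G (Max): max(12, 2, 13) = 13
H (Max): max(12, 10, 3) = 12
I (Max): max(10, 10, 2) = 10
F (Min): min(13, 12, 10) = 10
K (Max): max(7, 13, 15) = 15
L (Max): max(10, 13, 14) = 14
M (Max): max(8, 11, 1) = 11
J (Min): min(15, 14, 11) = 11
Root (Max): max(10, 10, 11) = 11

11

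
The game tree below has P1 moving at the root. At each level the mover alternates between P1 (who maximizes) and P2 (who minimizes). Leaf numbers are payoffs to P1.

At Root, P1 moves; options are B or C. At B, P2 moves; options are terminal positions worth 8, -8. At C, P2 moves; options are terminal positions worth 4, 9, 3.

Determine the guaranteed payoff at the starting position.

B (P2): min(8, -8) = -8
C (P2): min(4, 9, 3) = 3
Root (P1): max(-8, 3) = 3

3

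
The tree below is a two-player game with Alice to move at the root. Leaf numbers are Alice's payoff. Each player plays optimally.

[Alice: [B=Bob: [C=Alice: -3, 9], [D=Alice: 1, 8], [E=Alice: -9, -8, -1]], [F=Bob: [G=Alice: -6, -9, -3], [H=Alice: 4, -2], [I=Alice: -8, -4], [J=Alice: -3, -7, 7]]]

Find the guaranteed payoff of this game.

-1

C (Alice): max(-3, 9) = 9
D (Alice): max(1, 8) = 8
E (Alice): max(-9, -8, -1) = -1
B (Bob): min(9, 8, -1) = -1
G (Alice): max(-6, -9, -3) = -3
H (Alice): max(4, -2) = 4
I (Alice): max(-8, -4) = -4
J (Alice): max(-3, -7, 7) = 7
F (Bob): min(-3, 4, -4, 7) = -4
Root (Alice): max(-1, -4) = -1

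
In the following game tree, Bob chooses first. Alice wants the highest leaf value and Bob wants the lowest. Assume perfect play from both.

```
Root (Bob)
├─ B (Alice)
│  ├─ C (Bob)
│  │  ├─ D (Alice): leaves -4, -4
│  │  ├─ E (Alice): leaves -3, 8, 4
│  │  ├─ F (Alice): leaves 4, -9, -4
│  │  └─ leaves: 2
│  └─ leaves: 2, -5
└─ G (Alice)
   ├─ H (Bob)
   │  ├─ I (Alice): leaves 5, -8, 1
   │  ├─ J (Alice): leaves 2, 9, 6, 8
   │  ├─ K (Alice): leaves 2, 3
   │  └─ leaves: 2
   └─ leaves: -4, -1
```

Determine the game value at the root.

D (Alice): max(-4, -4) = -4
E (Alice): max(-3, 8, 4) = 8
F (Alice): max(4, -9, -4) = 4
C (Bob): min(-4, 8, 4, 2) = -4
B (Alice): max(-4, 2, -5) = 2
I (Alice): max(5, -8, 1) = 5
J (Alice): max(2, 9, 6, 8) = 9
K (Alice): max(2, 3) = 3
H (Bob): min(5, 9, 3, 2) = 2
G (Alice): max(2, -4, -1) = 2
Root (Bob): min(2, 2) = 2

2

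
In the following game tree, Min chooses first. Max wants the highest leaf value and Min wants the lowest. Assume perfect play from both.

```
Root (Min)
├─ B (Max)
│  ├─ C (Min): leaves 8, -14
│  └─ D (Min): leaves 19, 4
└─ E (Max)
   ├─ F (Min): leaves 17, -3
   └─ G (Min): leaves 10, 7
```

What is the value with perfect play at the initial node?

C (Min): min(8, -14) = -14
D (Min): min(19, 4) = 4
B (Max): max(-14, 4) = 4
F (Min): min(17, -3) = -3
G (Min): min(10, 7) = 7
E (Max): max(-3, 7) = 7
Root (Min): min(4, 7) = 4

4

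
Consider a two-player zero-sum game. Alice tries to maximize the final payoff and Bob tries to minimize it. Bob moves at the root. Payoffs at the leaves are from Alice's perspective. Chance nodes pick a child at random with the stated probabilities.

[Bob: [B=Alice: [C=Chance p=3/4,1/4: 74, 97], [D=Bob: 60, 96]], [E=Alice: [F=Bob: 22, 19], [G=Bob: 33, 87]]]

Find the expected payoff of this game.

C (Chance): 3/4·74 + 1/4·97 = 79.75
D (Bob): min(60, 96) = 60
B (Alice): max(79.75, 60) = 79.75
F (Bob): min(22, 19) = 19
G (Bob): min(33, 87) = 33
E (Alice): max(19, 33) = 33
Root (Bob): min(79.75, 33) = 33

33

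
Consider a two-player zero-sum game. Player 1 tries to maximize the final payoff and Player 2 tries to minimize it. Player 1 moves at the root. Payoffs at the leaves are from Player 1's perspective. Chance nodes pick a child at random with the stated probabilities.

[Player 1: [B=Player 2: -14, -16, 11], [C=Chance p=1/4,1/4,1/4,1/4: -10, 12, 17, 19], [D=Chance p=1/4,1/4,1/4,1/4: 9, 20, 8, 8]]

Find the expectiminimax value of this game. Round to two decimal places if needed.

B (Player 2): min(-14, -16, 11) = -16
C (Chance): 1/4·-10 + 1/4·12 + 1/4·17 + 1/4·19 = 9.5
D (Chance): 1/4·9 + 1/4·20 + 1/4·8 + 1/4·8 = 11.25
Root (Player 1): max(-16, 9.5, 11.25) = 11.25

11.25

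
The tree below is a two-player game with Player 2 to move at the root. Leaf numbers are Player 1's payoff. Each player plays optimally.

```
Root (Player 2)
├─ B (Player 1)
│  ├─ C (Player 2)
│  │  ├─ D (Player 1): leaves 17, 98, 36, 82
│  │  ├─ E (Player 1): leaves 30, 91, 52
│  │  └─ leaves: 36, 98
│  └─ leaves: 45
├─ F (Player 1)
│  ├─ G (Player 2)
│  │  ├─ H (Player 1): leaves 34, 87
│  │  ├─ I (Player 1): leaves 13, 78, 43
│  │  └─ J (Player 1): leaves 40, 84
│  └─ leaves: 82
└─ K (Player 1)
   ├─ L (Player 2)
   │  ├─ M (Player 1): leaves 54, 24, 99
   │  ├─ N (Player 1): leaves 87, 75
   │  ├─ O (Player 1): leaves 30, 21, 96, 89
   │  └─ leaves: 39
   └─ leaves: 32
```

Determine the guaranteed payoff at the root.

D (Player 1): max(17, 98, 36, 82) = 98
E (Player 1): max(30, 91, 52) = 91
C (Player 2): min(98, 91, 36, 98) = 36
B (Player 1): max(36, 45) = 45
H (Player 1): max(34, 87) = 87
I (Player 1): max(13, 78, 43) = 78
J (Player 1): max(40, 84) = 84
G (Player 2): min(87, 78, 84) = 78
F (Player 1): max(78, 82) = 82
M (Player 1): max(54, 24, 99) = 99
N (Player 1): max(87, 75) = 87
O (Player 1): max(30, 21, 96, 89) = 96
L (Player 2): min(99, 87, 96, 39) = 39
K (Player 1): max(39, 32) = 39
Root (Player 2): min(45, 82, 39) = 39

39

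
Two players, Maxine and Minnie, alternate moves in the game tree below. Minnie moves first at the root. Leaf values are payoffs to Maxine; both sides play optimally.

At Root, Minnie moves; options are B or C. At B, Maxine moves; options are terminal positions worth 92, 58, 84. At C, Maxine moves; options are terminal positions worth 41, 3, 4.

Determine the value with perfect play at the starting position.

41

B (Maxine): max(92, 58, 84) = 92
C (Maxine): max(41, 3, 4) = 41
Root (Minnie): min(92, 41) = 41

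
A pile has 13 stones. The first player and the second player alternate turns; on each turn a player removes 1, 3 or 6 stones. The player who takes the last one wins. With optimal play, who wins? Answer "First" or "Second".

Mark each pile size as W (mover wins) or L (mover loses):
i:   0  1  2  3  4  5  6  7  8  9 10 11 12 13
     L  W  L  W  L  W  W  W  W  L  W  L  W  L
Position 13 is L, so the second player wins.

Second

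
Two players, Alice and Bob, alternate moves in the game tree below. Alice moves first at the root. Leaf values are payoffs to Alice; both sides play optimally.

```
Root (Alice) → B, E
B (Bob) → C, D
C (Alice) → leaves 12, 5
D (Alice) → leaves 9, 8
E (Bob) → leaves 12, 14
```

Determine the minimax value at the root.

C (Alice): max(12, 5) = 12
D (Alice): max(9, 8) = 9
B (Bob): min(12, 9) = 9
E (Bob): min(12, 14) = 12
Root (Alice): max(9, 12) = 12

12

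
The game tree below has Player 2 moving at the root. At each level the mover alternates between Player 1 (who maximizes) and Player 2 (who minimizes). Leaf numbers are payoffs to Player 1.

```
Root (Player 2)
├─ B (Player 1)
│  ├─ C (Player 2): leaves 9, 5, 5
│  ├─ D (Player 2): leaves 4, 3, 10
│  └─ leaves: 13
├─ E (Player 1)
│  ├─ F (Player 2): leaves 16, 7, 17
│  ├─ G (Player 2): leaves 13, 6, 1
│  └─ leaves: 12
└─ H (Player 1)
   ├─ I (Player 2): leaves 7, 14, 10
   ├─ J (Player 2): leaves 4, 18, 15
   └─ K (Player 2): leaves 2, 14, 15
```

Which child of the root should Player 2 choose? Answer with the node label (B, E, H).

H

C (Player 2): min(9, 5, 5) = 5
D (Player 2): min(4, 3, 10) = 3
B (Player 1): max(5, 3, 13) = 13
F (Player 2): min(16, 7, 17) = 7
G (Player 2): min(13, 6, 1) = 1
E (Player 1): max(7, 1, 12) = 12
I (Player 2): min(7, 14, 10) = 7
J (Player 2): min(4, 18, 15) = 4
K (Player 2): min(2, 14, 15) = 2
H (Player 1): max(7, 4, 2) = 7
Root (Player 2): min(13, 12, 7) = 7
Player 2 picks the child with the lowest value: H (value 7).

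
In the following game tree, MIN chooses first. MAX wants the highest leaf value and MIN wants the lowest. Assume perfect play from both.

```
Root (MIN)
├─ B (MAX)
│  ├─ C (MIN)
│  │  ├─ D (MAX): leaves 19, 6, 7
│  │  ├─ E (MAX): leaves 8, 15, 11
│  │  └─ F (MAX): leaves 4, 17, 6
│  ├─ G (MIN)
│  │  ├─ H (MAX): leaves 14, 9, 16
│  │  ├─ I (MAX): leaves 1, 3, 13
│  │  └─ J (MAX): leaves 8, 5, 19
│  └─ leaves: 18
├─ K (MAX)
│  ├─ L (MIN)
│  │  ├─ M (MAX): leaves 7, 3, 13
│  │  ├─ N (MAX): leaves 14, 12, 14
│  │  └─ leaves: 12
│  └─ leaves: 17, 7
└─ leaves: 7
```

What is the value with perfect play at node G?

H: max(14, 9, 16) = 16
I: max(1, 3, 13) = 13
J: max(8, 5, 19) = 19
G: min(16, 13, 19) = 13

13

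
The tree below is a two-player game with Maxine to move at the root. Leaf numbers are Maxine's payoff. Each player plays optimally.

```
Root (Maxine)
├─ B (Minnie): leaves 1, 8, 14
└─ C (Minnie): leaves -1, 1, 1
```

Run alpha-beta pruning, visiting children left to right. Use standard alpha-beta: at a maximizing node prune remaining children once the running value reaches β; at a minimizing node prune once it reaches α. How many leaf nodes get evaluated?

B [α=-∞,β=+∞]: v=1
C [α=1,β=+∞]: v=-1 after child 1 ≤ α → α-cutoff, skip 2
Root [α=-∞,β=+∞]: v=1
Leaves evaluated: 4 of 6.

4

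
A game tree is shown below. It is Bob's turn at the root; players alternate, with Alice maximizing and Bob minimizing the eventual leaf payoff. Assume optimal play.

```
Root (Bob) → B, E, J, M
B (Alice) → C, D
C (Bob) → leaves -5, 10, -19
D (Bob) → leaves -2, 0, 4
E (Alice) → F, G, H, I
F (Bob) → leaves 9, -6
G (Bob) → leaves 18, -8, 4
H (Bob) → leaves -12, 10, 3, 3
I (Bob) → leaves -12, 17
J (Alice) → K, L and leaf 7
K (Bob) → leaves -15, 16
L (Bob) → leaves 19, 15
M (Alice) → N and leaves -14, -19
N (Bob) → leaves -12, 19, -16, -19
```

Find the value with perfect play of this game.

C (Bob): min(-5, 10, -19) = -19
D (Bob): min(-2, 0, 4) = -2
B (Alice): max(-19, -2) = -2
F (Bob): min(9, -6) = -6
G (Bob): min(18, -8, 4) = -8
H (Bob): min(-12, 10, 3, 3) = -12
I (Bob): min(-12, 17) = -12
E (Alice): max(-6, -8, -12, -12) = -6
K (Bob): min(-15, 16) = -15
L (Bob): min(19, 15) = 15
J (Alice): max(-15, 15, 7) = 15
N (Bob): min(-12, 19, -16, -19) = -19
M (Alice): max(-19, -14, -19) = -14
Root (Bob): min(-2, -6, 15, -14) = -14

-14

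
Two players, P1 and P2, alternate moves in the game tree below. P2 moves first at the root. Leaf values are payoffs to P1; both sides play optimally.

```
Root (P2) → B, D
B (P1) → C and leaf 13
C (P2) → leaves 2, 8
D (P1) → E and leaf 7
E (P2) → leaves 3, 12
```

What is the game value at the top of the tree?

7

C (P2): min(2, 8) = 2
B (P1): max(2, 13) = 13
E (P2): min(3, 12) = 3
D (P1): max(3, 7) = 7
Root (P2): min(13, 7) = 7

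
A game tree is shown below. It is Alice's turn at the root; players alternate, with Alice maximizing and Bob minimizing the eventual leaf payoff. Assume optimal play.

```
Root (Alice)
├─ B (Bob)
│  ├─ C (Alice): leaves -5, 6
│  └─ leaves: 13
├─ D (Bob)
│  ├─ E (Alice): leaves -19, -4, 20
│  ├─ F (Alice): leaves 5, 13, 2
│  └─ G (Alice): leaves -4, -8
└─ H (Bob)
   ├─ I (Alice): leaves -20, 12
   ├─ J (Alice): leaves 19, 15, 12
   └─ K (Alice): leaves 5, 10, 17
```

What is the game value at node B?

C: max(-5, 6) = 6
B: min(6, 13) = 6

6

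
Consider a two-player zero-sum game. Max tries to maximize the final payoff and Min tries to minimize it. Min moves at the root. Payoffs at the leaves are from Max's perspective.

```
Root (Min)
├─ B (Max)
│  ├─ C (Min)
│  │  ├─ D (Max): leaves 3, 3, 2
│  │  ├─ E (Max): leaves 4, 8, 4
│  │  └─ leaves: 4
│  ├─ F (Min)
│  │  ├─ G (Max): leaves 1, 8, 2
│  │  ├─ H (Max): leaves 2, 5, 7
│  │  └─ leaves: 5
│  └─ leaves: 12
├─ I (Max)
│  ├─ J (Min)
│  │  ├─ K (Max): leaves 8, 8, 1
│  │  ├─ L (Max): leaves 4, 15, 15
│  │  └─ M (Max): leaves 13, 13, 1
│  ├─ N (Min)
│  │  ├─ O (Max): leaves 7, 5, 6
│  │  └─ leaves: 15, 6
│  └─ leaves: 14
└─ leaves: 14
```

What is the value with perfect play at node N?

6

O: max(7, 5, 6) = 7
N: min(7, 15, 6) = 6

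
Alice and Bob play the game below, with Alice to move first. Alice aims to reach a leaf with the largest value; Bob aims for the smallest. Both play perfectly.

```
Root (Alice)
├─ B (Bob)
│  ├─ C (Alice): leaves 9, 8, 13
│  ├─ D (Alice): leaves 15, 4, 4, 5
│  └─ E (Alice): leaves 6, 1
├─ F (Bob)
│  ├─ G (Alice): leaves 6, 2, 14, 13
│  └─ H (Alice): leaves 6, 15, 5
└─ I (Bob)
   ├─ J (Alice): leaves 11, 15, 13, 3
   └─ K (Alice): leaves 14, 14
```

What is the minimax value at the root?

14

C (Alice): max(9, 8, 13) = 13
D (Alice): max(15, 4, 4, 5) = 15
E (Alice): max(6, 1) = 6
B (Bob): min(13, 15, 6) = 6
G (Alice): max(6, 2, 14, 13) = 14
H (Alice): max(6, 15, 5) = 15
F (Bob): min(14, 15) = 14
J (Alice): max(11, 15, 13, 3) = 15
K (Alice): max(14, 14) = 14
I (Bob): min(15, 14) = 14
Root (Alice): max(6, 14, 14) = 14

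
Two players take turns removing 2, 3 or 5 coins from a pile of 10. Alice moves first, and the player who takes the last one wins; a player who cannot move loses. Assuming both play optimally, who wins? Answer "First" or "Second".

First

Positions where the player to move wins (W) vs loses (L):
i:   0  1  2  3  4  5  6  7  8  9 10
     L  L  W  W  W  W  W  L  L  W  W
Position 10 is W, so the first player wins.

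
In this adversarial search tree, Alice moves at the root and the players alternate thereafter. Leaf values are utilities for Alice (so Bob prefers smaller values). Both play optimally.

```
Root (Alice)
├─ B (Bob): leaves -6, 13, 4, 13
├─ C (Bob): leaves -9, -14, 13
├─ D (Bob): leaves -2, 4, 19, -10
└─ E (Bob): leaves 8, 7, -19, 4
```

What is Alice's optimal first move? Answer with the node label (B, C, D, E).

B (Bob): min(-6, 13, 4, 13) = -6
C (Bob): min(-9, -14, 13) = -14
D (Bob): min(-2, 4, 19, -10) = -10
E (Bob): min(8, 7, -19, 4) = -19
Root (Alice): max(-6, -14, -10, -19) = -6
Alice picks the child with the highest value: B (value -6).

B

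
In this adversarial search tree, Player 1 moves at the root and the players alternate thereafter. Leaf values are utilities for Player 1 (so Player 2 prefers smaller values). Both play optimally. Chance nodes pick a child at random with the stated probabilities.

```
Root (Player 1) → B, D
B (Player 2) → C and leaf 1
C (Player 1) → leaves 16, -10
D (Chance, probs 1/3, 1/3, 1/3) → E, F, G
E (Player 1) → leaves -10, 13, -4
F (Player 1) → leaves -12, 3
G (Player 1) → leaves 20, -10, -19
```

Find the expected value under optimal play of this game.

12

C (Player 1): max(16, -10) = 16
B (Player 2): min(16, 1) = 1
E (Player 1): max(-10, 13, -4) = 13
F (Player 1): max(-12, 3) = 3
G (Player 1): max(20, -10, -19) = 20
D (Chance): 1/3·13 + 1/3·3 + 1/3·20 = 12
Root (Player 1): max(1, 12) = 12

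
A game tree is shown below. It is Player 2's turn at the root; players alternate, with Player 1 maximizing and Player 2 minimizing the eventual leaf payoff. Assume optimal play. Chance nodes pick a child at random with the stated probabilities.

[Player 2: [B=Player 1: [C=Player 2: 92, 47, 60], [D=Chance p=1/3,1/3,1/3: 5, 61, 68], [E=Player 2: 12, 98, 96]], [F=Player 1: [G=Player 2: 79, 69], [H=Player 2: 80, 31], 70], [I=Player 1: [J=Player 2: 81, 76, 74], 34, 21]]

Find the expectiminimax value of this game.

47

C (Player 2): min(92, 47, 60) = 47
D (Chance): 1/3·5 + 1/3·61 + 1/3·68 = 44.67
E (Player 2): min(12, 98, 96) = 12
B (Player 1): max(47, 44.67, 12) = 47
G (Player 2): min(79, 69) = 69
H (Player 2): min(80, 31) = 31
F (Player 1): max(69, 31, 70) = 70
J (Player 2): min(81, 76, 74) = 74
I (Player 1): max(74, 34, 21) = 74
Root (Player 2): min(47, 70, 74) = 47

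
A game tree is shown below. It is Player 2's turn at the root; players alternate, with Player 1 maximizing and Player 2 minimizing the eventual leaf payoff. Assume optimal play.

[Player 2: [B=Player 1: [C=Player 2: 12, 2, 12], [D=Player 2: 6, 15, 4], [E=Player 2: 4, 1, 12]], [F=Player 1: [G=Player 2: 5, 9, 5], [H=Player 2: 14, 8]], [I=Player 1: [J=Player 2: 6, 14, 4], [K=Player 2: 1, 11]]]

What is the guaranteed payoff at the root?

C (Player 2): min(12, 2, 12) = 2
D (Player 2): min(6, 15, 4) = 4
E (Player 2): min(4, 1, 12) = 1
B (Player 1): max(2, 4, 1) = 4
G (Player 2): min(5, 9, 5) = 5
H (Player 2): min(14, 8) = 8
F (Player 1): max(5, 8) = 8
J (Player 2): min(6, 14, 4) = 4
K (Player 2): min(1, 11) = 1
I (Player 1): max(4, 1) = 4
Root (Player 2): min(4, 8, 4) = 4

4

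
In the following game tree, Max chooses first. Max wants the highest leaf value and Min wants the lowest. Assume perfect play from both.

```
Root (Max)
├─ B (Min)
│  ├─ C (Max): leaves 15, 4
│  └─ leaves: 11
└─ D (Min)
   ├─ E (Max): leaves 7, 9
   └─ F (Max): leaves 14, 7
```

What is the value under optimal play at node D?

E: max(7, 9) = 9
F: max(14, 7) = 14
D: min(9, 14) = 9

9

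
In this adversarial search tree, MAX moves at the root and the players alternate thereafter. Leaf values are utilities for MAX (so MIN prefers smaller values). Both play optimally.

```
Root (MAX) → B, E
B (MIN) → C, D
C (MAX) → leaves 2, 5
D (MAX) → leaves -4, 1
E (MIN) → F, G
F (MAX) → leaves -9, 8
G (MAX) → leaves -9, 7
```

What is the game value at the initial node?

7

C (MAX): max(2, 5) = 5
D (MAX): max(-4, 1) = 1
B (MIN): min(5, 1) = 1
F (MAX): max(-9, 8) = 8
G (MAX): max(-9, 7) = 7
E (MIN): min(8, 7) = 7
Root (MAX): max(1, 7) = 7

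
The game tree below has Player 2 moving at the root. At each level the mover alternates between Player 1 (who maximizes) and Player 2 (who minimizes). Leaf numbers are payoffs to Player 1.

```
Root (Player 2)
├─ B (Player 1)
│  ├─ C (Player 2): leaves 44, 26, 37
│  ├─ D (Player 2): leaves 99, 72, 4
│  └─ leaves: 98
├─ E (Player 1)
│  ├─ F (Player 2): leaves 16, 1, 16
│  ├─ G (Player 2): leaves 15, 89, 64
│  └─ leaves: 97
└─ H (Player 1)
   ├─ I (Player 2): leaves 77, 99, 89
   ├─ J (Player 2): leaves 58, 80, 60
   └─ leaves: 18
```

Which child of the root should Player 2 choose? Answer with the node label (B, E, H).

C (Player 2): min(44, 26, 37) = 26
D (Player 2): min(99, 72, 4) = 4
B (Player 1): max(26, 4, 98) = 98
F (Player 2): min(16, 1, 16) = 1
G (Player 2): min(15, 89, 64) = 15
E (Player 1): max(1, 15, 97) = 97
I (Player 2): min(77, 99, 89) = 77
J (Player 2): min(58, 80, 60) = 58
H (Player 1): max(77, 58, 18) = 77
Root (Player 2): min(98, 97, 77) = 77
Player 2 picks the child with the lowest value: H (value 77).

H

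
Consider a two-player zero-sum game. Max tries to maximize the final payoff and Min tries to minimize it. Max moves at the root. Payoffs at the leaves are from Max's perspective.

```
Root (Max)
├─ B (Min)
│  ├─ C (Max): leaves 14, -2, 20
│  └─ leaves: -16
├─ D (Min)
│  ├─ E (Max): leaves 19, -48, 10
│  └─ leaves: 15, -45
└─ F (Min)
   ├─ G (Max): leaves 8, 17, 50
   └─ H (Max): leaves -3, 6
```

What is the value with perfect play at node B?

-16

C: max(14, -2, 20) = 20
B: min(20, -16) = -16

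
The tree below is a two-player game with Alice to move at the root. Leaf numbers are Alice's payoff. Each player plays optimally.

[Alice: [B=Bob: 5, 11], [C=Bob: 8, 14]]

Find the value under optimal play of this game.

B (Bob): min(5, 11) = 5
C (Bob): min(8, 14) = 8
Root (Alice): max(5, 8) = 8

8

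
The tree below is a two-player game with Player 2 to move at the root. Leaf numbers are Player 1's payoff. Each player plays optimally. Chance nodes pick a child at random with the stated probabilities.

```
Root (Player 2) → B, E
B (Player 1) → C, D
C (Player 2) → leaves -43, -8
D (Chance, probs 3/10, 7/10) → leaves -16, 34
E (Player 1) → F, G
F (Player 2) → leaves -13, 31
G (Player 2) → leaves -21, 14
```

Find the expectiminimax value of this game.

C (Player 2): min(-43, -8) = -43
D (Chance): 3/10·-16 + 7/10·34 = 19
B (Player 1): max(-43, 19) = 19
F (Player 2): min(-13, 31) = -13
G (Player 2): min(-21, 14) = -21
E (Player 1): max(-13, -21) = -13
Root (Player 2): min(19, -13) = -13

-13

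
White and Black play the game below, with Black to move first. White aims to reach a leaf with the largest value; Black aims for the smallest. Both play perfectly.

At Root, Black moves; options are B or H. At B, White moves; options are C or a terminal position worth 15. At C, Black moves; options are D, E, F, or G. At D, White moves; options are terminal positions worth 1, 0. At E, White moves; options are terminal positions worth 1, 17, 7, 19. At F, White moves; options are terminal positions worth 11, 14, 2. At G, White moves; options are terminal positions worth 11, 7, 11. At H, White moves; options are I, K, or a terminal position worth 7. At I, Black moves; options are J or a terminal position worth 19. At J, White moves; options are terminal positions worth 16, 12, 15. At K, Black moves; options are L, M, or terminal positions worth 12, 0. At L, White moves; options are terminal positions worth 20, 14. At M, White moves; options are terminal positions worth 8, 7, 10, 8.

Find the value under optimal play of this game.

15

D (White): max(1, 0) = 1
E (White): max(1, 17, 7, 19) = 19
F (White): max(11, 14, 2) = 14
G (White): max(11, 7, 11) = 11
C (Black): min(1, 19, 14, 11) = 1
B (White): max(1, 15) = 15
J (White): max(16, 12, 15) = 16
I (Black): min(16, 19) = 16
L (White): max(20, 14) = 20
M (White): max(8, 7, 10, 8) = 10
K (Black): min(20, 10, 12, 0) = 0
H (White): max(16, 0, 7) = 16
Root (Black): min(15, 16) = 15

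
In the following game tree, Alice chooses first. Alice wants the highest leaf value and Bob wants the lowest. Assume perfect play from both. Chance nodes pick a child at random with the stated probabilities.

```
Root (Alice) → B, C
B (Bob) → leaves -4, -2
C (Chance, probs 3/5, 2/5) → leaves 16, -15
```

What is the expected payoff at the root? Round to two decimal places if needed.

B (Bob): min(-4, -2) = -4
C (Chance): 3/5·16 + 2/5·-15 = 3.6
Root (Alice): max(-4, 3.6) = 3.6

3.6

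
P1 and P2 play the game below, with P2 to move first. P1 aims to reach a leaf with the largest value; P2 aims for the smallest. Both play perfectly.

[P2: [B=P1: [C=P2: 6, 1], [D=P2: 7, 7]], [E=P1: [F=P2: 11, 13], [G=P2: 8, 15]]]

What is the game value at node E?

11

F: min(11, 13) = 11
G: min(8, 15) = 8
E: max(11, 8) = 11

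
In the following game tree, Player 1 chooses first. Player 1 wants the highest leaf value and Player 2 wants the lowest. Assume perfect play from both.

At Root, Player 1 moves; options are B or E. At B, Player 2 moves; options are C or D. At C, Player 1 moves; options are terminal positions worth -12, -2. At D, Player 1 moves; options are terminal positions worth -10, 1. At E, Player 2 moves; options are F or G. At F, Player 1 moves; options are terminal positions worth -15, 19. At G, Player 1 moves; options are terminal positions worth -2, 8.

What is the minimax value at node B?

-2

C: max(-12, -2) = -2
D: max(-10, 1) = 1
B: min(-2, 1) = -2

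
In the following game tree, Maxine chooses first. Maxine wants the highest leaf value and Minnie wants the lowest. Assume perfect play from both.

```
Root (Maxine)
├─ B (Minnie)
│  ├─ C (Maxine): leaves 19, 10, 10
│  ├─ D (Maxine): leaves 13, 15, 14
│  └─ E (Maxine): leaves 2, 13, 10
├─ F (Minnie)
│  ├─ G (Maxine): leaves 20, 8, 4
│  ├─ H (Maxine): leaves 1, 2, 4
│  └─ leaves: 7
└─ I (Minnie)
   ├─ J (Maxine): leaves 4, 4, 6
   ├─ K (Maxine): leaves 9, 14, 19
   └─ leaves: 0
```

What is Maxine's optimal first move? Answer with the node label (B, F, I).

B

C (Maxine): max(19, 10, 10) = 19
D (Maxine): max(13, 15, 14) = 15
E (Maxine): max(2, 13, 10) = 13
B (Minnie): min(19, 15, 13) = 13
G (Maxine): max(20, 8, 4) = 20
H (Maxine): max(1, 2, 4) = 4
F (Minnie): min(20, 4, 7) = 4
J (Maxine): max(4, 4, 6) = 6
K (Maxine): max(9, 14, 19) = 19
I (Minnie): min(6, 19, 0) = 0
Root (Maxine): max(13, 4, 0) = 13
Maxine picks the child with the highest value: B (value 13).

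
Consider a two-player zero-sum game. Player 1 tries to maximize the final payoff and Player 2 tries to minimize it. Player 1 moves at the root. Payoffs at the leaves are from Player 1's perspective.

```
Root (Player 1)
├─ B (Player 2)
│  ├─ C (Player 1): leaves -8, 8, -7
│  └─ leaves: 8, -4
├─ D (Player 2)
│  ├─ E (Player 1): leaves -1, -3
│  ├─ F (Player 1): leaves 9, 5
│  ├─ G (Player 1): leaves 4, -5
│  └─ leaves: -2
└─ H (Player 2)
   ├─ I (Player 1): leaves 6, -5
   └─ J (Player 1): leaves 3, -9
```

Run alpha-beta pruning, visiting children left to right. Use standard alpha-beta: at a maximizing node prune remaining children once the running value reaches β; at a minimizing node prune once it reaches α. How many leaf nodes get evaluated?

14

C [α=-∞,β=+∞]: v=8
B [α=-∞,β=+∞]: v=-4
E [α=-4,β=+∞]: v=-1
F [α=-4,β=-1]: v=9 after child 1 ≥ β → β-cutoff, skip 1
G [α=-4,β=-1]: v=4 after child 1 ≥ β → β-cutoff, skip 1
D [α=-4,β=+∞]: v=-2
I [α=-2,β=+∞]: v=6
J [α=-2,β=6]: v=3
H [α=-2,β=+∞]: v=3
Root [α=-∞,β=+∞]: v=3
Leaves evaluated: 14 of 16.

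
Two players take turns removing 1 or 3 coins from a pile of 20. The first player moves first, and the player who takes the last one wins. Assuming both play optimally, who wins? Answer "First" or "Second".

Mark each pile size as W (mover wins) or L (mover loses):
i:   0  1  2  3  4  5  6  7  8  9 10 11 12 13 14 15 16 17 18 19 20
     L  W  L  W  L  W  L  W  L  W  L  W  L  W  L  W  L  W  L  W  L
Position 20 is L, so the second player wins.

Second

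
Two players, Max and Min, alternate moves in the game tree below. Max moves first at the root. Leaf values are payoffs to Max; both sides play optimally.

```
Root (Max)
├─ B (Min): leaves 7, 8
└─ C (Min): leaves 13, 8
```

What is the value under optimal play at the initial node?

8

B (Min): min(7, 8) = 7
C (Min): min(13, 8) = 8
Root (Max): max(7, 8) = 8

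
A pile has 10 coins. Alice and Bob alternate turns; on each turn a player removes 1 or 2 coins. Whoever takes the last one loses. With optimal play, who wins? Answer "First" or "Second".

Second

i:   0  1  2  3  4  5  6  7  8  9 10
     W  L  W  W  L  W  W  L  W  W  L
Position 10 is L, so the second player wins.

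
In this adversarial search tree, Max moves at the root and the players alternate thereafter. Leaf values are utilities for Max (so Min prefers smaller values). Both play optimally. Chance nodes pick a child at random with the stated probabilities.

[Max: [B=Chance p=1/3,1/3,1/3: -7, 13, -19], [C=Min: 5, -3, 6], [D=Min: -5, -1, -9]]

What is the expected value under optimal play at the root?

B (Chance): 1/3·-7 + 1/3·13 + 1/3·-19 = -4.33
C (Min): min(5, -3, 6) = -3
D (Min): min(-5, -1, -9) = -9
Root (Max): max(-4.33, -3, -9) = -3

-3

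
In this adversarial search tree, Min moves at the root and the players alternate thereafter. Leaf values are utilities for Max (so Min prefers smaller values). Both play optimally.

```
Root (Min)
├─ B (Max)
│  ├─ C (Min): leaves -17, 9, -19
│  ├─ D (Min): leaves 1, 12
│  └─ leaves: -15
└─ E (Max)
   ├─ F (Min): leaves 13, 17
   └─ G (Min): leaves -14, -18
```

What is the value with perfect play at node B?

1

C: min(-17, 9, -19) = -19
D: min(1, 12) = 1
B: max(-19, 1, -15) = 1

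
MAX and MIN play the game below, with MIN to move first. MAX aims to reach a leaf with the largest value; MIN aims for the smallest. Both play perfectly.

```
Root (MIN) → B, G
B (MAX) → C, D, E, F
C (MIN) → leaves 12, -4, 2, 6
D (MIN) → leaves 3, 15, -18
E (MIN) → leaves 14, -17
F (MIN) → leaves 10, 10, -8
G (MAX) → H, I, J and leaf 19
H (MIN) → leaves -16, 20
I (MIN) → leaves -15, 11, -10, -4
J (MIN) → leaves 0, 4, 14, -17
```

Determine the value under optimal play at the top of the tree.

C (MIN): min(12, -4, 2, 6) = -4
D (MIN): min(3, 15, -18) = -18
E (MIN): min(14, -17) = -17
F (MIN): min(10, 10, -8) = -8
B (MAX): max(-4, -18, -17, -8) = -4
H (MIN): min(-16, 20) = -16
I (MIN): min(-15, 11, -10, -4) = -15
J (MIN): min(0, 4, 14, -17) = -17
G (MAX): max(-16, -15, -17, 19) = 19
Root (MIN): min(-4, 19) = -4

-4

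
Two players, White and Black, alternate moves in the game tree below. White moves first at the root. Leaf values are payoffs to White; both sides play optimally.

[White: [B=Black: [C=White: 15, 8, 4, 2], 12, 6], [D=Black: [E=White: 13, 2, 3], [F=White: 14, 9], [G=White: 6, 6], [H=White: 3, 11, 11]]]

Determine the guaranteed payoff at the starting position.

C (White): max(15, 8, 4, 2) = 15
B (Black): min(15, 12, 6) = 6
E (White): max(13, 2, 3) = 13
F (White): max(14, 9) = 14
G (White): max(6, 6) = 6
H (White): max(3, 11, 11) = 11
D (Black): min(13, 14, 6, 11) = 6
Root (White): max(6, 6) = 6

6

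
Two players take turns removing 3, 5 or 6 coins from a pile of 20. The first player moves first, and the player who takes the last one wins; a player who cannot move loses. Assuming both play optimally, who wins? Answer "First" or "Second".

Second

i:   0  1  2  3  4  5  6  7  8  9 10 11 12 13 14 15 16 17 18 19 20
     L  L  L  W  W  W  W  W  W  L  L  L  W  W  W  W  W  W  L  L  L
Position 20 is L, so the second player wins.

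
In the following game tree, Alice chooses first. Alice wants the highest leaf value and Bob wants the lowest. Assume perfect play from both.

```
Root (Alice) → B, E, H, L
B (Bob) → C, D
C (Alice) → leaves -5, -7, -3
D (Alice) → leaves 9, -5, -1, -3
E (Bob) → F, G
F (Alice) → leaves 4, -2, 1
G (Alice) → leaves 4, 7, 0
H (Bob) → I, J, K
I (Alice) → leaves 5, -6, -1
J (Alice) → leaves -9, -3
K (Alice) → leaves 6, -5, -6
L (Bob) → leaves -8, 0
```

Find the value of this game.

4

C (Alice): max(-5, -7, -3) = -3
D (Alice): max(9, -5, -1, -3) = 9
B (Bob): min(-3, 9) = -3
F (Alice): max(4, -2, 1) = 4
G (Alice): max(4, 7, 0) = 7
E (Bob): min(4, 7) = 4
I (Alice): max(5, -6, -1) = 5
J (Alice): max(-9, -3) = -3
K (Alice): max(6, -5, -6) = 6
H (Bob): min(5, -3, 6) = -3
L (Bob): min(-8, 0) = -8
Root (Alice): max(-3, 4, -3, -8) = 4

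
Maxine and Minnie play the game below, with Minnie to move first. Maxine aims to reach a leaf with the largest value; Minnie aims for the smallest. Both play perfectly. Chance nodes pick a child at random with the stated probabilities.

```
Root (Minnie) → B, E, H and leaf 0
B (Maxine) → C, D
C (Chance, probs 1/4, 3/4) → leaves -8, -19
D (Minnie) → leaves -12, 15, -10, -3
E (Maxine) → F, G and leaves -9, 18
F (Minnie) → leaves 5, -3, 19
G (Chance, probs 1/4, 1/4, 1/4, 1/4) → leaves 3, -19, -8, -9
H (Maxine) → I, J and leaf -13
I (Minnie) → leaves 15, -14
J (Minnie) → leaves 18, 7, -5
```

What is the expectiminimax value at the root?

C (Chance): 1/4·-8 + 3/4·-19 = -16.25
D (Minnie): min(-12, 15, -10, -3) = -12
B (Maxine): max(-16.25, -12) = -12
F (Minnie): min(5, -3, 19) = -3
G (Chance): 1/4·3 + 1/4·-19 + 1/4·-8 + 1/4·-9 = -8.25
E (Maxine): max(-3, -8.25, -9, 18) = 18
I (Minnie): min(15, -14) = -14
J (Minnie): min(18, 7, -5) = -5
H (Maxine): max(-14, -5, -13) = -5
Root (Minnie): min(-12, 18, -5, 0) = -12

-12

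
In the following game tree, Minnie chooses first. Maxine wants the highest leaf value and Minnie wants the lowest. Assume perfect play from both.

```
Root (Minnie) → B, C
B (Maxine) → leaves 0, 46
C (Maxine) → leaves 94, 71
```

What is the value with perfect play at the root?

46

B (Maxine): max(0, 46) = 46
C (Maxine): max(94, 71) = 94
Root (Minnie): min(46, 94) = 46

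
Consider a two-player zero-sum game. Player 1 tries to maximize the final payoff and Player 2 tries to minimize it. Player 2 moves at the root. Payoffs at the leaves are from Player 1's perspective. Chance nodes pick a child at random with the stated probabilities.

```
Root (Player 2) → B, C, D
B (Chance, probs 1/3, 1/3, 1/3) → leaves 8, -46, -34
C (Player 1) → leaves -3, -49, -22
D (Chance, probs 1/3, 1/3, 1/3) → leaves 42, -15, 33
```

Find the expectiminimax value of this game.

B (Chance): 1/3·8 + 1/3·-46 + 1/3·-34 = -24
C (Player 1): max(-3, -49, -22) = -3
D (Chance): 1/3·42 + 1/3·-15 + 1/3·33 = 20
Root (Player 2): min(-24, -3, 20) = -24

-24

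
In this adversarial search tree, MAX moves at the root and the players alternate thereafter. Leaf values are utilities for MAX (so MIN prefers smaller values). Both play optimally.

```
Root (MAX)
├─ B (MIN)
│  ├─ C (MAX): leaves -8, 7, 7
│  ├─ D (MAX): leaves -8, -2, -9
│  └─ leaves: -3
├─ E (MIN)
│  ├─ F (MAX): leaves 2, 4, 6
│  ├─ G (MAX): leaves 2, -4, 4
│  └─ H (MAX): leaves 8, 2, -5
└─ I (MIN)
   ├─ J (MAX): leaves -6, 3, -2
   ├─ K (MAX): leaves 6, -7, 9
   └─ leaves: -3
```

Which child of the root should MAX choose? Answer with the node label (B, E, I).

C (MAX): max(-8, 7, 7) = 7
D (MAX): max(-8, -2, -9) = -2
B (MIN): min(7, -2, -3) = -3
F (MAX): max(2, 4, 6) = 6
G (MAX): max(2, -4, 4) = 4
H (MAX): max(8, 2, -5) = 8
E (MIN): min(6, 4, 8) = 4
J (MAX): max(-6, 3, -2) = 3
K (MAX): max(6, -7, 9) = 9
I (MIN): min(3, 9, -3) = -3
Root (MAX): max(-3, 4, -3) = 4
MAX picks the child with the highest value: E (value 4).

E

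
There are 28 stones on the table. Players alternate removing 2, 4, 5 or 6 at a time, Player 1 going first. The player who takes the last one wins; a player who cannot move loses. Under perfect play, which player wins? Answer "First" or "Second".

W/L table (W = player to move can force a win):
i:   0  1  2  3  4  5  6  7  8  9 10 11 12 13 14 15 16 17 18 19 20 21 22 23 24 25 26 27 28
     L  L  W  W  W  W  W  W  L  L  W  W  W  W  W  W  L  L  W  W  W  W  W  W  L  L  W  W  W
Position 28 is W, so the first player wins.

First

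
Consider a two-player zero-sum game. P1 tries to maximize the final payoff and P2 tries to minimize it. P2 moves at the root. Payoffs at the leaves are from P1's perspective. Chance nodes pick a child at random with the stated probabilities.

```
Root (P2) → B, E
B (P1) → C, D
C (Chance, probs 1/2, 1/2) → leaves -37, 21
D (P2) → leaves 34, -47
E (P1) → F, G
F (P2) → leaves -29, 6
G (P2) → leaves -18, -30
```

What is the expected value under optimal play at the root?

C (Chance): 1/2·-37 + 1/2·21 = -8
D (P2): min(34, -47) = -47
B (P1): max(-8, -47) = -8
F (P2): min(-29, 6) = -29
G (P2): min(-18, -30) = -30
E (P1): max(-29, -30) = -29
Root (P2): min(-8, -29) = -29

-29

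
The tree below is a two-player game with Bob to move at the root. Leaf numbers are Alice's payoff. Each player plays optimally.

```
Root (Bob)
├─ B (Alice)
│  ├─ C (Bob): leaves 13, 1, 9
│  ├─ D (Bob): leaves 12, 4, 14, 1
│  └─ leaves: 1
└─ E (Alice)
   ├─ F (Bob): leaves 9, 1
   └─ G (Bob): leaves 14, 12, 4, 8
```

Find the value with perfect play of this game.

C (Bob): min(13, 1, 9) = 1
D (Bob): min(12, 4, 14, 1) = 1
B (Alice): max(1, 1, 1) = 1
F (Bob): min(9, 1) = 1
G (Bob): min(14, 12, 4, 8) = 4
E (Alice): max(1, 4) = 4
Root (Bob): min(1, 4) = 1

1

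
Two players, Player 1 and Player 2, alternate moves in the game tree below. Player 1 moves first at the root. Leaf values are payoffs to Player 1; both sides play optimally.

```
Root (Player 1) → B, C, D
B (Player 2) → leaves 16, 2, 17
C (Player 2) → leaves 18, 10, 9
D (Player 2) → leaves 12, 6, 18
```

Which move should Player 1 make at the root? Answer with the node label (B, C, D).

B (Player 2): min(16, 2, 17) = 2
C (Player 2): min(18, 10, 9) = 9
D (Player 2): min(12, 6, 18) = 6
Root (Player 1): max(2, 9, 6) = 9
Player 1 picks the child with the highest value: C (value 9).

C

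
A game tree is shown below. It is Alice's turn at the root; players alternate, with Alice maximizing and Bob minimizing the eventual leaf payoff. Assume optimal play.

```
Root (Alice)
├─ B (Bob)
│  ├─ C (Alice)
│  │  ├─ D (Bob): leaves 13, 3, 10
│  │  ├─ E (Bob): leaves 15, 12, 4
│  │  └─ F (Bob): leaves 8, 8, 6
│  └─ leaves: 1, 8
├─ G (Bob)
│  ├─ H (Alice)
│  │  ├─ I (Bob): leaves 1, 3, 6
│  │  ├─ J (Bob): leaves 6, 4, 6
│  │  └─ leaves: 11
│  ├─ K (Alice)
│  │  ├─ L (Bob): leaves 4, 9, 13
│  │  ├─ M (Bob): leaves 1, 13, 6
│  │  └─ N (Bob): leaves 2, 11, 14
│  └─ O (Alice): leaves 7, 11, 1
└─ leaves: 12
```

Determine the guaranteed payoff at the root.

12

D (Bob): min(13, 3, 10) = 3
E (Bob): min(15, 12, 4) = 4
F (Bob): min(8, 8, 6) = 6
C (Alice): max(3, 4, 6) = 6
B (Bob): min(6, 1, 8) = 1
I (Bob): min(1, 3, 6) = 1
J (Bob): min(6, 4, 6) = 4
H (Alice): max(1, 4, 11) = 11
L (Bob): min(4, 9, 13) = 4
M (Bob): min(1, 13, 6) = 1
N (Bob): min(2, 11, 14) = 2
K (Alice): max(4, 1, 2) = 4
O (Alice): max(7, 11, 1) = 11
G (Bob): min(11, 4, 11) = 4
Root (Alice): max(1, 4, 12) = 12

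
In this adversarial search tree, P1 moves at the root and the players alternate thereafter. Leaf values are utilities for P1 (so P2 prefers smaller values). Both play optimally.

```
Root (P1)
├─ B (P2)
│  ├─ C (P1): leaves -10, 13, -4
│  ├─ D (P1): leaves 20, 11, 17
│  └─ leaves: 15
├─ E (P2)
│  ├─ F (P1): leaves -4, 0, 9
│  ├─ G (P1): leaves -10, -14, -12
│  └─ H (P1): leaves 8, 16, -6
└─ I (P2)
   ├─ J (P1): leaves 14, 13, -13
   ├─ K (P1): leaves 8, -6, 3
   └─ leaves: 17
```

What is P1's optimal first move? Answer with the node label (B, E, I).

C (P1): max(-10, 13, -4) = 13
D (P1): max(20, 11, 17) = 20
B (P2): min(13, 20, 15) = 13
F (P1): max(-4, 0, 9) = 9
G (P1): max(-10, -14, -12) = -10
H (P1): max(8, 16, -6) = 16
E (P2): min(9, -10, 16) = -10
J (P1): max(14, 13, -13) = 14
K (P1): max(8, -6, 3) = 8
I (P2): min(14, 8, 17) = 8
Root (P1): max(13, -10, 8) = 13
P1 picks the child with the highest value: B (value 13).

B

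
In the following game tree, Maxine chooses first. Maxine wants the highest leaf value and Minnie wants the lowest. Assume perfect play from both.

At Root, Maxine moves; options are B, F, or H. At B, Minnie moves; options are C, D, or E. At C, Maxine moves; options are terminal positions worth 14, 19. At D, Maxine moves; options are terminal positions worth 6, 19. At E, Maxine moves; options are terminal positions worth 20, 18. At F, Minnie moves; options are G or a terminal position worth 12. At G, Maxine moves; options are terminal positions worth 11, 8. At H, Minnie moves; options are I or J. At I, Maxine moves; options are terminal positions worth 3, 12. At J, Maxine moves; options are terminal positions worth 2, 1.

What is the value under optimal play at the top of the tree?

C (Maxine): max(14, 19) = 19
D (Maxine): max(6, 19) = 19
E (Maxine): max(20, 18) = 20
B (Minnie): min(19, 19, 20) = 19
G (Maxine): max(11, 8) = 11
F (Minnie): min(11, 12) = 11
I (Maxine): max(3, 12) = 12
J (Maxine): max(2, 1) = 2
H (Minnie): min(12, 2) = 2
Root (Maxine): max(19, 11, 2) = 19

19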